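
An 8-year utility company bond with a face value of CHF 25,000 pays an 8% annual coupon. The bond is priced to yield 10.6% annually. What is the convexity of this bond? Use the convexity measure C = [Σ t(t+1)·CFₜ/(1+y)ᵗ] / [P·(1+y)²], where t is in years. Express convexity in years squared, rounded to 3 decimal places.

With y = 0.106:
  t   CF        PV=CF/(1+0.106)^t    t·PV        t(t+1)·PV
  1     2,000.00     1,808.3183     1,808.3183       3,616.6365
  2     2,000.00     1,635.0075     3,270.0149       9,810.0448
  3     2,000.00     1,478.3069     4,434.9208      17,739.6832
  4     2,000.00     1,336.6247     5,346.4989      26,732.4943
  5     2,000.00     1,208.5214     6,042.6072      36,255.6433
  6     2,000.00     1,092.6957     6,556.1742      45,893.2194
  7     2,000.00       987.9708     6,915.7956      55,326.3645
  8    27,000.00    12,059.3180    96,474.5442     868,270.8978
  Σ                 21,606.7634   130,848.8741   1,063,644.9840
P = 21,606.7634.
Convexity = Σ t(t+1)·PV / [P·(1+y)²] = 1,063,644.9840 / (21,606.7634 × 1.223236) = 40.24359.

40.244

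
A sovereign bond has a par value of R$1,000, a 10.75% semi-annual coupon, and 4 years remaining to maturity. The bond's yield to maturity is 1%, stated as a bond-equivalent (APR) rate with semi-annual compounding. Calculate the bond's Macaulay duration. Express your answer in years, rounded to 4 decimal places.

3.4633 years

Periodic yield y = 0.005. Discount each cash flow and weight by its period:
  t   CF        PV=CF/(1+0.005)^t    t·PV
  1        53.75        53.4826        53.4826
  2        53.75        53.2165       106.4330
  3        53.75        52.9517       158.8552
  4        53.75        52.6883       210.7532
  5        53.75        52.4262       262.1309
  6        53.75        52.1653       312.9921
  7        53.75        51.9058       363.3407
  8     1,053.75     1,012.5328     8,100.2623
  Σ                  1,381.3693     9,568.2500
Price P = Σ PV = 1,381.3693.
Macaulay duration = Σ(t·PV) / P = 9,568.2500 / 1,381.3693 = 6.92664 half-year periods.
In years: 6.92664 / 2 = 3.46332 years.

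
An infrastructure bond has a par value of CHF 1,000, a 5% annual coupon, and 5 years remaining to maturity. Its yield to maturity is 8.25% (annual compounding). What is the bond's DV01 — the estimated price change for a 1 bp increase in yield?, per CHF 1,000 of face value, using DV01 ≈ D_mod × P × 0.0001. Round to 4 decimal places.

Periodic yield y = 0.0825.
  t   CF        PV=CF/(1+0.0825)^t    t·PV
  1        50.00        46.1894        46.1894
  2        50.00        42.6692        85.3383
  3        50.00        39.4172       118.2517
  4        50.00        36.4132       145.6526
  5     1,050.00       706.3985     3,531.9925
  Σ                    871.0875     3,927.4246
P = 871.0875; D_Mac = 4.50865 yrs; D_mod = 4.16503 yrs.
DV01 ≈ 4.16503 × 871.0875 × 0.0001 = 0.362811.

CHF 0.3628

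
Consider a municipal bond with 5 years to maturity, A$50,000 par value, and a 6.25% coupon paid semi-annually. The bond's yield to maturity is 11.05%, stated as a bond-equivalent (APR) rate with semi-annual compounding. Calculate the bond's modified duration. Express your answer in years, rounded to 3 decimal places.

4.066 years

Periodic yield y = 0.05525. First find Macaulay duration:
  t   CF        PV=CF/(1+0.05525)^t    t·PV
  1     1,562.50     1,480.6918     1,480.6918
  2     1,562.50     1,403.1668     2,806.3336
  3     1,562.50     1,329.7008     3,989.1025
  4     1,562.50     1,260.0813     5,040.3254
  5     1,562.50     1,194.1069     5,970.5347
  6     1,562.50     1,131.5868     6,789.5206
  7     1,562.50     1,072.3400     7,506.3799
  8     1,562.50     1,016.1952     8,129.5616
  9     1,562.50       962.9900     8,666.9100
  10   51,562.50    30,114.8260   301,148.2596
  Σ                 40,965.6856   351,527.6198
P = 40,965.6856; Macaulay duration = 351,527.6198 / 40,965.6856 = 8.58103 half-year periods = 4.29051 years.
Modified duration = D_Mac / (1 + y) = 4.29051 / 1.05525 = 4.06587 years.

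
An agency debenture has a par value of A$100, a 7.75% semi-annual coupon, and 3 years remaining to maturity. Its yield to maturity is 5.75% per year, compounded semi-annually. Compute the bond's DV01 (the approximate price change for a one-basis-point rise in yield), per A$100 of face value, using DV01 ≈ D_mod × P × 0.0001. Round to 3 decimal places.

A$0.028

Periodic yield y = 0.02875.
  t   CF        PV=CF/(1+0.02875)^t    t·PV
  1        3.875         3.7667         3.7667
  2        3.875         3.6614         7.3229
  3        3.875         3.5591        10.6773
  4        3.875         3.4597        13.8386
  5        3.875         3.3630        16.8148
  6      103.875        87.6298       525.7790
  Σ                    105.4397       578.1993
P = 105.4397; D_Mac = 5.48370 half-year periods = 2.74185 yrs; D_mod = 2.66522 yrs.
DV01 ≈ 2.66522 × 105.4397 × 0.0001 = 0.028102.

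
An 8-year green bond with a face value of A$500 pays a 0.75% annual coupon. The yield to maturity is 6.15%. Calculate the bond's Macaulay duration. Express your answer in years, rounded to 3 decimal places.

7.735 years

Periodic yield y = 0.0615. Discount each cash flow and weight by its year:
  t   CF        PV=CF/(1+0.0615)^t    t·PV
  1         3.75         3.5327         3.5327
  2         3.75         3.3281         6.6561
  3         3.75         3.1352         9.4057
  4         3.75         2.9536        11.8144
  5         3.75         2.7825        13.9124
  6         3.75         2.6213        15.7276
  7         3.75         2.4694        17.2858
  8       503.75       312.5036     2,500.0291
  Σ                    333.3264     2,578.3638
Price P = Σ PV = 333.3264.
Macaulay duration = Σ(t·PV) / P = 2,578.3638 / 333.3264 = 7.73525 years.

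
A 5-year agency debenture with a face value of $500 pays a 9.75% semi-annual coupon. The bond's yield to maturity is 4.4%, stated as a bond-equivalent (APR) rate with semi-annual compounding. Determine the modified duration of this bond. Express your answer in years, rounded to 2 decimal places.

4.09 years

Periodic yield y = 0.022. First find Macaulay duration:
  t   CF        PV=CF/(1+0.022)^t    t·PV
  1       24.375        23.8503        23.8503
  2       24.375        23.3369        46.6738
  3       24.375        22.8345        68.5036
  4       24.375        22.3430        89.3719
  5       24.375        21.8620       109.3101
  6       24.375        21.3914       128.3484
  7       24.375        20.9309       146.5165
  8       24.375        20.4804       163.8428
  9       24.375        20.0395       180.3554
  10     524.375       421.8257     4,218.2568
  Σ                    618.8945     5,175.0295
P = 618.8945; Macaulay duration = 5,175.0295 / 618.8945 = 8.36173 half-year periods = 4.18087 years.
Modified duration = D_Mac / (1 + y) = 4.18087 / 1.022 = 4.09087 years.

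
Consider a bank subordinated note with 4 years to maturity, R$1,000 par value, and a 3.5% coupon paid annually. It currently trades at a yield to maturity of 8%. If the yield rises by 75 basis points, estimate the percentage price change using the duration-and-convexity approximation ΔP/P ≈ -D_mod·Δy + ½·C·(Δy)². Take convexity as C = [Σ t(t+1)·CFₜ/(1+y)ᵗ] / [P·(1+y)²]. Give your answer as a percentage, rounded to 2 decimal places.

With y = 0.08:
  t   CF        PV=CF/(1+0.08)^t    t·PV        t(t+1)·PV
  1        35.00        32.4074        32.4074          64.8148
  2        35.00        30.0069        60.0137         180.0412
  3        35.00        27.7841        83.3524         333.4095
  4     1,035.00       760.7559     3,043.0236      15,215.1180
  Σ                    850.9543     3,218.7971      15,793.3835
P = 850.9543; D_Mac = 3.78257 yrs; D_mod = 3.50238 yrs; C = 15.91188.
Duration effect: -3.50238 × (+0.0075) = -0.026268
Convexity effect: 0.5 × 15.91188 × (0.0075)² = +0.0004475
ΔP/P ≈ -0.026268 + 0.0004475 = -0.025820 = -2.5820%.

-2.58%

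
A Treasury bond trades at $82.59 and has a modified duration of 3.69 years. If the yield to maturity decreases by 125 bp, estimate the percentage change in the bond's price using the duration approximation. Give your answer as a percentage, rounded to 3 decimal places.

Duration approximation: ΔP/P ≈ -D_mod · Δy = -3.69 × (-0.0125) = +0.046125.
As a percentage: +4.6125%.

+4.613%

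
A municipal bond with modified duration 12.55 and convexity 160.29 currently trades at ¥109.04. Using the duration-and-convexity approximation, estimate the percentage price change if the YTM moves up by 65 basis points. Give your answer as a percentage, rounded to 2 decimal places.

-7.82%

Duration effect: -D_mod·Δy = -12.55 × (+0.0065) = -0.081575
Convexity effect: ½·C·(Δy)² = 0.5 × 160.29 × (0.0065)² = +0.00338612625
ΔP/P ≈ -0.081575 + 0.00338612625 = -0.07818887375
= -7.818887375%.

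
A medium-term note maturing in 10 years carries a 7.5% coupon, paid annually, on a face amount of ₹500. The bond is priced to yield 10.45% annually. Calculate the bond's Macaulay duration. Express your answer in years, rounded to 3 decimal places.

Periodic yield y = 0.1045. Discount each cash flow and weight by its year:
  t   CF        PV=CF/(1+0.1045)^t    t·PV
  1        37.50        33.9520        33.9520
  2        37.50        30.7397        61.4794
  3        37.50        27.8313        83.4940
  4        37.50        25.1981       100.7925
  5        37.50        22.8141       114.0703
  6        37.50        20.6556       123.9334
  7        37.50        18.7013       130.9089
  8        37.50        16.9319       135.4551
  9        37.50        15.3299       137.9692
  10      537.50       198.9396     1,989.3961
  Σ                    411.0935     2,911.4511
Price P = Σ PV = 411.0935.
Macaulay duration = Σ(t·PV) / P = 2,911.4511 / 411.0935 = 7.08221 years.

7.082 years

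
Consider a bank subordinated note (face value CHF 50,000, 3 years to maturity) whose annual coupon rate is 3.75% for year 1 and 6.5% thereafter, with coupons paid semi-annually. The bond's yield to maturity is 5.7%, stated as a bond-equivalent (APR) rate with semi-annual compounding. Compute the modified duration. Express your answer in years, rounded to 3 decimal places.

2.752 years

Periodic yield y = 0.0285. First find Macaulay duration:
  t   CF        PV=CF/(1+0.0285)^t    t·PV
  1       937.50       911.5216       911.5216
  2       937.50       886.2631     1,772.5263
  3     1,625.00     1,493.6212     4,480.8637
  4     1,625.00     1,452.2326     5,808.9304
  5     1,625.00     1,411.9909     7,059.9543
  6    51,625.00    43,614.8405   261,689.0429
  Σ                 49,770.4699   281,722.8392
P = 49,770.4699; Macaulay duration = 281,722.8392 / 49,770.4699 = 5.66044 half-year periods = 2.83022 years.
Modified duration = D_Mac / (1 + y) = 2.83022 / 1.0285 = 2.75179 years.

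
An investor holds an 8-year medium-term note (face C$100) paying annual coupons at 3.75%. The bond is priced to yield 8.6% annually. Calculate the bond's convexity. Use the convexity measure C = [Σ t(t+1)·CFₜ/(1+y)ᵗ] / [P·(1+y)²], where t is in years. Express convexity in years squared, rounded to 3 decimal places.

With y = 0.086:
  t   CF        PV=CF/(1+0.086)^t    t·PV        t(t+1)·PV
  1         3.75         3.4530         3.4530           6.9061
  2         3.75         3.1796         6.3592          19.0776
  3         3.75         2.9278         8.7834          35.1336
  4         3.75         2.6960        10.7838          53.9190
  5         3.75         2.4825        12.4123          74.4738
  6         3.75         2.2859        13.7152          96.0067
  7         3.75         2.1049        14.7340         117.8720
  8       103.75        53.6228       428.9824       3,860.8417
  Σ                     72.7524       499.2234       4,264.2305
P = 72.7524.
Convexity = Σ t(t+1)·PV / [P·(1+y)²] = 4,264.2305 / (72.7524 × 1.179396) = 49.69742.

49.697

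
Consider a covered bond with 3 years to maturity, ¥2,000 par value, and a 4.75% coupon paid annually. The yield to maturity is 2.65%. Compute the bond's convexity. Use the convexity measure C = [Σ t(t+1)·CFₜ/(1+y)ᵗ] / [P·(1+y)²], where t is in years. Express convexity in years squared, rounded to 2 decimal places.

10.73

With y = 0.0265:
  t   CF        PV=CF/(1+0.0265)^t    t·PV        t(t+1)·PV
  1        95.00        92.5475        92.5475         185.0950
  2        95.00        90.1583       180.3166         540.9498
  3     2,095.00     1,936.8999     5,810.6996      23,242.7982
  Σ                  2,119.6056     6,083.5636      23,968.8430
P = 2,119.6056.
Convexity = Σ t(t+1)·PV / [P·(1+y)²] = 23,968.8430 / (2,119.6056 × 1.053702) = 10.73184.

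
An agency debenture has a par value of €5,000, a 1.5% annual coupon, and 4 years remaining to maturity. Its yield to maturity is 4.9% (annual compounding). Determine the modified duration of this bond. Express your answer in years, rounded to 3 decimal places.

Periodic yield y = 0.049. First find Macaulay duration:
  t   CF        PV=CF/(1+0.049)^t    t·PV
  1        75.00        71.4967        71.4967
  2        75.00        68.1570       136.3139
  3        75.00        64.9733       194.9198
  4     5,075.00     4,191.1586    16,764.6343
  Σ                  4,395.7855    17,167.3648
P = 4,395.7855; Macaulay duration = 17,167.3648 / 4,395.7855 = 3.90541 years.
Modified duration = D_Mac / (1 + y) = 3.90541 / 1.049 = 3.72299 years.

3.723 years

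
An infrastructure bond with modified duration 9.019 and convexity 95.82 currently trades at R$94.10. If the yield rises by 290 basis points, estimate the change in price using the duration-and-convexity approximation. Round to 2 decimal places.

-R$20.82

Duration effect: -D_mod·Δy = -9.019 × (+0.029) = -0.261551
Convexity effect: ½·C·(Δy)² = 0.5 × 95.82 × (0.029)² = +0.04029231
ΔP/P ≈ -0.261551 + 0.04029231 = -0.22125869
ΔP ≈ 94.10 × (-0.22125869) = -20.820442729.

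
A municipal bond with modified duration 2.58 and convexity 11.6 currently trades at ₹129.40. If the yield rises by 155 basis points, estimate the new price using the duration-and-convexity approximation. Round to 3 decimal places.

₹124.406

Duration effect: -D_mod·Δy = -2.58 × (+0.0155) = -0.039990
Convexity effect: ½·C·(Δy)² = 0.5 × 11.6 × (0.0155)² = +0.00139345
ΔP/P ≈ -0.039990 + 0.00139345 = -0.03859655
New price ≈ 129.40 × (1 - 0.03859655) = 124.40560643.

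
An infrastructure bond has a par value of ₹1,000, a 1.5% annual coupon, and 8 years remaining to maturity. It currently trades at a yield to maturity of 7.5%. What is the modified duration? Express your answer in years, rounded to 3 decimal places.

6.953 years

Periodic yield y = 0.075. First find Macaulay duration:
  t   CF        PV=CF/(1+0.075)^t    t·PV
  1        15.00        13.9535        13.9535
  2        15.00        12.9800        25.9600
  3        15.00        12.0744        36.2232
  4        15.00        11.2320        44.9280
  5        15.00        10.4484        52.2419
  6        15.00         9.7194        58.3165
  7        15.00         9.0413        63.2893
  8     1,015.00       569.1128     4,552.9021
  Σ                    648.5618     4,847.8146
P = 648.5618; Macaulay duration = 4,847.8146 / 648.5618 = 7.47472 years.
Modified duration = D_Mac / (1 + y) = 7.47472 / 1.075 = 6.95322 years.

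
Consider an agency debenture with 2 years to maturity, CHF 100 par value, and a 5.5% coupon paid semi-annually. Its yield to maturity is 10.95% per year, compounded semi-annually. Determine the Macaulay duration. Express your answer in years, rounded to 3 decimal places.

Periodic yield y = 0.05475. Discount each cash flow and weight by its period:
  t   CF        PV=CF/(1+0.05475)^t    t·PV
  1         2.75         2.6073         2.6073
  2         2.75         2.4719         4.9438
  3         2.75         2.3436         7.0308
  4       102.75        83.0202       332.0807
  Σ                     90.4430       346.6626
Price P = Σ PV = 90.4430.
Macaulay duration = Σ(t·PV) / P = 346.6626 / 90.4430 = 3.83294 half-year periods.
In years: 3.83294 / 2 = 1.91647 years.

1.916 years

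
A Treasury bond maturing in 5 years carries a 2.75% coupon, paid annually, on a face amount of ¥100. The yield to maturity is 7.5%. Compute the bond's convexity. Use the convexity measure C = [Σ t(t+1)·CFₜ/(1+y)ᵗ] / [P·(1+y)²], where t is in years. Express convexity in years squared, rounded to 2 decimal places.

23.93

With y = 0.075:
  t   CF        PV=CF/(1+0.075)^t    t·PV        t(t+1)·PV
  1         2.75         2.5581         2.5581           5.1163
  2         2.75         2.3797         4.7593          14.2780
  3         2.75         2.2136         6.6409          26.5637
  4         2.75         2.0592         8.2368          41.1840
  5       102.75        71.5714       357.8570       2,147.1420
  Σ                     80.7820       380.0522       2,234.2840
P = 80.7820.
Convexity = Σ t(t+1)·PV / [P·(1+y)²] = 2,234.2840 / (80.7820 × 1.155625) = 23.93352.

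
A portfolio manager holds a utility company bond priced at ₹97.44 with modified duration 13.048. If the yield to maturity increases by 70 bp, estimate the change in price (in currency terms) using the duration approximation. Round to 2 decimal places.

Duration approximation: ΔP/P ≈ -D_mod · Δy = -13.048 × (+0.007) = -0.091336.
ΔP ≈ 97.44 × (-0.091336) = -8.89977984.

-₹8.90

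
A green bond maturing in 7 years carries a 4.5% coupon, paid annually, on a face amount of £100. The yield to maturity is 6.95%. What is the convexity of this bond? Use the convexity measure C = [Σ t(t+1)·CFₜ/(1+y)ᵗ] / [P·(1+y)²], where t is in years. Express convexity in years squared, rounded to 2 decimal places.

With y = 0.0695:
  t   CF        PV=CF/(1+0.0695)^t    t·PV        t(t+1)·PV
  1         4.50         4.2076         4.2076           8.4151
  2         4.50         3.9342         7.8683          23.6049
  3         4.50         3.6785        11.0355          44.1419
  4         4.50         3.4395        13.7578          68.7891
  5         4.50         3.2159        16.0797          96.4783
  6         4.50         3.0070        18.0418         126.2924
  7       104.50        65.2906       457.0343       3,656.2745
  Σ                     86.7732       528.0250       4,023.9963
P = 86.7732.
Convexity = Σ t(t+1)·PV / [P·(1+y)²] = 4,023.9963 / (86.7732 × 1.143830) = 40.54249.

40.54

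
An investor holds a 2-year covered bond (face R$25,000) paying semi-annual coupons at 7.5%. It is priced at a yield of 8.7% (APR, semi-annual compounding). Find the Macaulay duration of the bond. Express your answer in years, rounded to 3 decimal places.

1.893 years

Periodic yield y = 0.0435. Discount each cash flow and weight by its period:
  t   CF        PV=CF/(1+0.0435)^t    t·PV
  1       937.50       898.4188       898.4188
  2       937.50       860.9667     1,721.9335
  3       937.50       825.0759     2,475.2278
  4    25,937.50    21,875.5157    87,502.0629
  Σ                 24,459.9772    92,597.6429
Price P = Σ PV = 24,459.9772.
Macaulay duration = Σ(t·PV) / P = 92,597.6429 / 24,459.9772 = 3.78568 half-year periods.
In years: 3.78568 / 2 = 1.89284 years.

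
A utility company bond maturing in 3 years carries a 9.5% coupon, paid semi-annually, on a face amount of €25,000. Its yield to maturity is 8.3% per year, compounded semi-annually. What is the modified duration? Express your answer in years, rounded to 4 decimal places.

Periodic yield y = 0.0415. First find Macaulay duration:
  t   CF        PV=CF/(1+0.0415)^t    t·PV
  1     1,187.50     1,140.1824     1,140.1824
  2     1,187.50     1,094.7503     2,189.5006
  3     1,187.50     1,051.1285     3,153.3854
  4     1,187.50     1,009.2448     4,036.9792
  5     1,187.50       969.0301     4,845.1503
  6    26,187.50    20,518.1592   123,108.9550
  Σ                 25,782.4952   138,474.1529
P = 25,782.4952; Macaulay duration = 138,474.1529 / 25,782.4952 = 5.37086 half-year periods = 2.68543 years.
Modified duration = D_Mac / (1 + y) = 2.68543 / 1.0415 = 2.57842 years.

2.5784 years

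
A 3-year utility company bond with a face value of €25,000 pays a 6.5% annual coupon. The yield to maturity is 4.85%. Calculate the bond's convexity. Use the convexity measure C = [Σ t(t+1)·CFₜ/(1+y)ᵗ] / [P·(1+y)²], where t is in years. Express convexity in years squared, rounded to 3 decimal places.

With y = 0.0485:
  t   CF        PV=CF/(1+0.0485)^t    t·PV        t(t+1)·PV
  1     1,625.00     1,549.8331     1,549.8331       3,099.6662
  2     1,625.00     1,478.1432     2,956.2863       8,868.8589
  3    26,625.00    23,098.5284    69,295.5852     277,182.3408
  Σ                 26,126.5046    73,801.7046     289,150.8659
P = 26,126.5046.
Convexity = Σ t(t+1)·PV / [P·(1+y)²] = 289,150.8659 / (26,126.5046 × 1.099352) = 10.06714.

10.067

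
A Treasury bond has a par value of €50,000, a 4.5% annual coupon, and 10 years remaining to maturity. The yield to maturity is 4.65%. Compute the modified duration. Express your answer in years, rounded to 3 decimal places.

7.890 years

Periodic yield y = 0.0465. First find Macaulay duration:
  t   CF        PV=CF/(1+0.0465)^t    t·PV
  1     2,250.00     2,150.0239     2,150.0239
  2     2,250.00     2,054.4901     4,108.9802
  3     2,250.00     1,963.2012     5,889.6037
  4     2,250.00     1,875.9687     7,503.8748
  5     2,250.00     1,792.6122     8,963.0611
  6     2,250.00     1,712.9596    10,277.7576
  7     2,250.00     1,636.8463    11,457.9238
  8     2,250.00     1,564.1149    12,512.9193
  9     2,250.00     1,494.6153    13,451.5377
  10   52,250.00    33,166.0666   331,660.6656
  Σ                 49,410.8988   407,976.3478
P = 49,410.8988; Macaulay duration = 407,976.3478 / 49,410.8988 = 8.25681 years.
Modified duration = D_Mac / (1 + y) = 8.25681 / 1.0465 = 7.88993 years.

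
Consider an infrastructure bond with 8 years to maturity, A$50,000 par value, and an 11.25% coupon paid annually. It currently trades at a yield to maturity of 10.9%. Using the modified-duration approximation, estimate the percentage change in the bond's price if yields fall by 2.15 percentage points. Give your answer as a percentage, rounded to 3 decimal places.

Periodic yield y = 0.109. Modified duration first:
  t   CF        PV=CF/(1+0.109)^t    t·PV
  1     5,625.00     5,072.1371     5,072.1371
  2     5,625.00     4,573.6132     9,147.2264
  3     5,625.00     4,124.0877    12,372.2630
  4     5,625.00     3,718.7445    14,874.9780
  5     5,625.00     3,353.2412    16,766.2061
  6     5,625.00     3,023.6621    18,141.9723
  7     5,625.00     2,726.4762    19,085.3331
  8    55,625.00    24,311.8303   194,494.6420
  Σ                 50,903.7921   289,954.7581
P = 50,903.7921; D_Mac = 5.69613 yrs; D_mod = 5.69613/(1+0.109) = 5.13628 yrs.
ΔP/P ≈ -D_mod · Δy = -5.13628 × (-0.0215) = +0.110430 = +11.0430%.

+11.043%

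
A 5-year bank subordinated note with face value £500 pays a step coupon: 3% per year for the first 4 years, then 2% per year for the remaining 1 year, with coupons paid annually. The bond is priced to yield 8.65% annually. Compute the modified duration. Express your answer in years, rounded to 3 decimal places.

4.298 years

Periodic yield y = 0.0865. First find Macaulay duration:
  t   CF        PV=CF/(1+0.0865)^t    t·PV
  1        15.00        13.8058        13.8058
  2        15.00        12.7067        25.4133
  3        15.00        11.6950        35.0851
  4        15.00        10.7640        43.0559
  5       510.00       336.8383     1,684.1917
  Σ                    385.8098     1,801.5519
P = 385.8098; Macaulay duration = 1,801.5519 / 385.8098 = 4.66953 years.
Modified duration = D_Mac / (1 + y) = 4.66953 / 1.0865 = 4.29778 years.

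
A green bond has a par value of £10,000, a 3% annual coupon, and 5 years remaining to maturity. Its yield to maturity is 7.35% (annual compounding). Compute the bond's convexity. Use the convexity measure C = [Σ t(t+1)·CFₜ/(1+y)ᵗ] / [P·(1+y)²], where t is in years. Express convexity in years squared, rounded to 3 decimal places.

23.851

With y = 0.0735:
  t   CF        PV=CF/(1+0.0735)^t    t·PV        t(t+1)·PV
  1       300.00       279.4597       279.4597         558.9194
  2       300.00       260.3258       520.6515       1,561.9546
  3       300.00       242.5019       727.5056       2,910.0226
  4       300.00       225.8984       903.5934       4,517.9670
  5    10,300.00     7,224.8192    36,124.0958     216,744.5747
  Σ                  8,233.0049    38,555.3061     226,293.4383
P = 8,233.0049.
Convexity = Σ t(t+1)·PV / [P·(1+y)²] = 226,293.4383 / (8,233.0049 × 1.152402) = 23.85116.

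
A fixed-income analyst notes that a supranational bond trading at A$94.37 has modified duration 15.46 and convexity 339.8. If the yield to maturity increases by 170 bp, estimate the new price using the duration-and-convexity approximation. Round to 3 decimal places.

A$74.201

Duration effect: -D_mod·Δy = -15.46 × (+0.017) = -0.262820
Convexity effect: ½·C·(Δy)² = 0.5 × 339.8 × (0.017)² = +0.0491011
ΔP/P ≈ -0.262820 + 0.0491011 = -0.2137189
New price ≈ 94.37 × (1 - 0.2137189) = 74.201347407.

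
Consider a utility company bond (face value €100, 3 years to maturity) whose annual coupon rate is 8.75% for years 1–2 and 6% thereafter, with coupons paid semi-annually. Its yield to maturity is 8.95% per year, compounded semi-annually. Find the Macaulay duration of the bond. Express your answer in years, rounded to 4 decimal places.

2.7008 years

Periodic yield y = 0.04475. Discount each cash flow and weight by its period:
  t   CF        PV=CF/(1+0.04475)^t    t·PV
  1        4.375         4.1876         4.1876
  2        4.375         4.0082         8.0165
  3        4.375         3.8366        11.5097
  4        4.375         3.6722        14.6889
  5        3.000         2.4102        12.0512
  6      103.000        79.2069       475.2413
  Σ                     97.3217       525.6951
Price P = Σ PV = 97.3217.
Macaulay duration = Σ(t·PV) / P = 525.6951 / 97.3217 = 5.40162 half-year periods.
In years: 5.40162 / 2 = 2.70081 years.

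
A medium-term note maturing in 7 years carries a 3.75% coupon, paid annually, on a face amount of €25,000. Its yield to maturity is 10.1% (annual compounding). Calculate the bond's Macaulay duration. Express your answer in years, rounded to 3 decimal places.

6.111 years

Periodic yield y = 0.101. Discount each cash flow and weight by its year:
  t   CF        PV=CF/(1+0.101)^t    t·PV
  1       937.50       851.4986       851.4986
  2       937.50       773.3866     1,546.7732
  3       937.50       702.4401     2,107.3204
  4       937.50       638.0019     2,552.0078
  5       937.50       579.4750     2,897.3748
  6       937.50       526.3170     3,157.9017
  7    25,937.50    13,225.6456    92,579.5193
  Σ                 17,296.7648   105,692.3959
Price P = Σ PV = 17,296.7648.
Macaulay duration = Σ(t·PV) / P = 105,692.3959 / 17,296.7648 = 6.11053 years.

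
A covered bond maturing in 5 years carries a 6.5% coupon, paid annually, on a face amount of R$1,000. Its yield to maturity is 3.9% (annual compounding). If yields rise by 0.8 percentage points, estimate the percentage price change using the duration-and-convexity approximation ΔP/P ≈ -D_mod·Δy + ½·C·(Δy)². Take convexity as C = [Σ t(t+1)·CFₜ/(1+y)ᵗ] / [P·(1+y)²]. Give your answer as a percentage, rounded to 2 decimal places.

-3.36%

With y = 0.039:
  t   CF        PV=CF/(1+0.039)^t    t·PV        t(t+1)·PV
  1        65.00        62.5602        62.5602         125.1203
  2        65.00        60.2119       120.4238         361.2713
  3        65.00        57.9518       173.8553         695.4213
  4        65.00        55.7765       223.1060       1,115.5298
  5     1,065.00       879.5730     4,397.8648      26,387.1888
  Σ                  1,116.0733     4,977.8100      28,684.5315
P = 1,116.0733; D_Mac = 4.46011 yrs; D_mod = 4.29270 yrs; C = 23.80806.
Duration effect: -4.29270 × (+0.008) = -0.034342
Convexity effect: 0.5 × 23.80806 × (0.008)² = +0.0007619
ΔP/P ≈ -0.034342 + 0.0007619 = -0.033580 = -3.3580%.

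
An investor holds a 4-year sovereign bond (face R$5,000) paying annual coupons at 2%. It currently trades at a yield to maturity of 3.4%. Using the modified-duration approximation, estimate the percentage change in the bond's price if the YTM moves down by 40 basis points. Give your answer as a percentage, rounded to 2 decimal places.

+1.50%

Periodic yield y = 0.034. Modified duration first:
  t   CF        PV=CF/(1+0.034)^t    t·PV
  1       100.00        96.7118        96.7118
  2       100.00        93.5317       187.0634
  3       100.00        90.4562       271.3686
  4     5,100.00     4,461.5732    17,846.2927
  Σ                  4,742.2729    18,401.4366
P = 4,742.2729; D_Mac = 3.88030 yrs; D_mod = 3.88030/(1+0.034) = 3.75271 yrs.
ΔP/P ≈ -D_mod · Δy = -3.75271 × (-0.004) = +0.015011 = +1.5011%.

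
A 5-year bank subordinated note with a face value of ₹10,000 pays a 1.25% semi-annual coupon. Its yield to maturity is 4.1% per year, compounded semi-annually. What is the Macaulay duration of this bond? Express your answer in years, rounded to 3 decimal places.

4.850 years

Periodic yield y = 0.0205. Discount each cash flow and weight by its period:
  t   CF        PV=CF/(1+0.0205)^t    t·PV
  1        62.50        61.2445        61.2445
  2        62.50        60.0142       120.0284
  3        62.50        58.8086       176.4259
  4        62.50        57.6273       230.5090
  5        62.50        56.4696       282.3482
  6        62.50        55.3353       332.0116
  7        62.50        54.2237       379.5657
  8        62.50        53.1344       425.0754
  9        62.50        52.0670       468.6034
  10   10,062.50     8,214.3992    82,143.9917
  Σ                  8,723.3238    84,619.8037
Price P = Σ PV = 8,723.3238.
Macaulay duration = Σ(t·PV) / P = 84,619.8037 / 8,723.3238 = 9.70041 half-year periods.
In years: 9.70041 / 2 = 4.85020 years.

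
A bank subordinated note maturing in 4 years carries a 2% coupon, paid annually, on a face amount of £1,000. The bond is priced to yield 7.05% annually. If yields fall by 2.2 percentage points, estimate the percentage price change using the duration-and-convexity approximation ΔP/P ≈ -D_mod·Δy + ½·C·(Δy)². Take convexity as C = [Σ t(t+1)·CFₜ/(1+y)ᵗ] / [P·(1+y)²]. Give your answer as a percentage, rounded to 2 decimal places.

With y = 0.0705:
  t   CF        PV=CF/(1+0.0705)^t    t·PV        t(t+1)·PV
  1        20.00        18.6829        18.6829          37.3657
  2        20.00        17.4525        34.9049         104.7148
  3        20.00        16.3031        48.9093         195.6371
  4     1,020.00       776.7003     3,106.8013      15,534.0064
  Σ                    829.1387     3,209.2983      15,871.7240
P = 829.1387; D_Mac = 3.87064 yrs; D_mod = 3.61573 yrs; C = 16.70412.
Duration effect: -3.61573 × (-0.022) = +0.079546
Convexity effect: 0.5 × 16.70412 × (-0.022)² = +0.0040424
ΔP/P ≈ +0.079546 + 0.0040424 = +0.083588 = +8.3588%.

+8.36%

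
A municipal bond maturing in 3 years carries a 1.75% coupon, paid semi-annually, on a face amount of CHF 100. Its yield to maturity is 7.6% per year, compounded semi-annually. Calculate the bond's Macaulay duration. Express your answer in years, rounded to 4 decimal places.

Periodic yield y = 0.038. Discount each cash flow and weight by its period:
  t   CF        PV=CF/(1+0.038)^t    t·PV
  1        0.875         0.8430         0.8430
  2        0.875         0.8121         1.6242
  3        0.875         0.7824         2.3471
  4        0.875         0.7537         3.0149
  5        0.875         0.7261         3.6307
  6      100.875        80.6491       483.8945
  Σ                     84.5664       495.3544
Price P = Σ PV = 84.5664.
Macaulay duration = Σ(t·PV) / P = 495.3544 / 84.5664 = 5.85758 half-year periods.
In years: 5.85758 / 2 = 2.92879 years.

2.9288 years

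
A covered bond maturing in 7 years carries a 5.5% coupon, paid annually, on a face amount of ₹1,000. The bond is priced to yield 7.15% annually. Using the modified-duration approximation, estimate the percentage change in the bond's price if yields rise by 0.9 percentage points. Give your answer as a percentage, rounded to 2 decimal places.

Periodic yield y = 0.0715. Modified duration first:
  t   CF        PV=CF/(1+0.0715)^t    t·PV
  1        55.00        51.3299        51.3299
  2        55.00        47.9047        95.8094
  3        55.00        44.7081       134.1243
  4        55.00        41.7248       166.8991
  5        55.00        38.9405       194.7026
  6        55.00        36.3421       218.0524
  7     1,055.00       650.5898     4,554.1284
  Σ                    911.5399     5,415.0462
P = 911.5399; D_Mac = 5.94055 yrs; D_mod = 5.94055/(1+0.0715) = 5.54414 yrs.
ΔP/P ≈ -D_mod · Δy = -5.54414 × (+0.009) = -0.049897 = -4.9897%.

-4.99%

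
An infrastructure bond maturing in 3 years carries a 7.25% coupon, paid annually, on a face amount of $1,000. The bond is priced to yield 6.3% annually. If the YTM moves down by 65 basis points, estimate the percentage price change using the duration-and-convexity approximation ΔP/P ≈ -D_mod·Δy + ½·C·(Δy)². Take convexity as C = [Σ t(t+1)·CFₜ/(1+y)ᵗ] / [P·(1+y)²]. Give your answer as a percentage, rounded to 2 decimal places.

With y = 0.063:
  t   CF        PV=CF/(1+0.063)^t    t·PV        t(t+1)·PV
  1        72.50        68.2032        68.2032         136.4064
  2        72.50        64.1611       128.3221         384.9663
  3     1,072.50       892.8891     2,678.6672      10,714.6689
  Σ                  1,025.2533     2,875.1925      11,236.0416
P = 1,025.2533; D_Mac = 2.80437 yrs; D_mod = 2.63817 yrs; C = 9.69875.
Duration effect: -2.63817 × (-0.0065) = +0.017148
Convexity effect: 0.5 × 9.69875 × (-0.0065)² = +0.0002049
ΔP/P ≈ +0.017148 + 0.0002049 = +0.017353 = +1.7353%.

+1.74%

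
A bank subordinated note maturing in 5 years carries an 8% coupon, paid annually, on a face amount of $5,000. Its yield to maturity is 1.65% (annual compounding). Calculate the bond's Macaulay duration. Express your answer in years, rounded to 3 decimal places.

4.405 years

Periodic yield y = 0.0165. Discount each cash flow and weight by its year:
  t   CF        PV=CF/(1+0.0165)^t    t·PV
  1       400.00       393.5071       393.5071
  2       400.00       387.1197       774.2393
  3       400.00       380.8359     1,142.5076
  4       400.00       374.6541     1,498.6163
  5     5,400.00     4,975.7304    24,878.6522
  Σ                  6,511.8472    28,687.5226
Price P = Σ PV = 6,511.8472.
Macaulay duration = Σ(t·PV) / P = 28,687.5226 / 6,511.8472 = 4.40544 years.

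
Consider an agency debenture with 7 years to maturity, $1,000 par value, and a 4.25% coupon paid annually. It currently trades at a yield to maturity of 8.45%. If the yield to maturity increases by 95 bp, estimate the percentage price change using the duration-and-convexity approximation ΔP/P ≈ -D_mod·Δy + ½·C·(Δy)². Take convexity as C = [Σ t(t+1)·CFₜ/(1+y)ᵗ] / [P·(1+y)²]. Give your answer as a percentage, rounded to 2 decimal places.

-5.15%

With y = 0.0845:
  t   CF        PV=CF/(1+0.0845)^t    t·PV        t(t+1)·PV
  1        42.50        39.1886        39.1886          78.3771
  2        42.50        36.1351        72.2703         216.8109
  3        42.50        33.3196        99.9589         399.8356
  4        42.50        30.7235       122.8940         614.4700
  5        42.50        28.3296       141.6482         849.8894
  6        42.50        26.1223       156.7339       1,097.1371
  7     1,042.50       590.8390     4,135.8731      33,086.9851
  Σ                    784.6578     4,768.5670      36,343.5052
P = 784.6578; D_Mac = 6.07726 yrs; D_mod = 5.60374 yrs; C = 39.38106.
Duration effect: -5.60374 × (+0.0095) = -0.053236
Convexity effect: 0.5 × 39.38106 × (0.0095)² = +0.0017771
ΔP/P ≈ -0.053236 + 0.0017771 = -0.051458 = -5.1458%.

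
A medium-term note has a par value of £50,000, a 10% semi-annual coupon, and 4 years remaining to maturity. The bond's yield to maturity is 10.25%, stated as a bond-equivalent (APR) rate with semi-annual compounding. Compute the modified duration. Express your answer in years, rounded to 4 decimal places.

3.2251 years

Periodic yield y = 0.05125. First find Macaulay duration:
  t   CF        PV=CF/(1+0.05125)^t    t·PV
  1     2,500.00     2,378.1213     2,378.1213
  2     2,500.00     2,262.1843     4,524.3687
  3     2,500.00     2,151.8995     6,455.6985
  4     2,500.00     2,046.9912     8,187.9648
  5     2,500.00     1,947.1973     9,735.9866
  6     2,500.00     1,852.2686    11,113.6114
  7     2,500.00     1,761.9677    12,333.7740
  8    52,500.00    35,197.4526   281,579.6209
  Σ                 49,598.0825   336,309.1462
P = 49,598.0825; Macaulay duration = 336,309.1462 / 49,598.0825 = 6.78069 half-year periods = 3.39034 years.
Modified duration = D_Mac / (1 + y) = 3.39034 / 1.05125 = 3.22506 years.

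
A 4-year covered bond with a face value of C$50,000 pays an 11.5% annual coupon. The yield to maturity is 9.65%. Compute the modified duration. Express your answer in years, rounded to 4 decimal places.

3.1372 years

Periodic yield y = 0.0965. First find Macaulay duration:
  t   CF        PV=CF/(1+0.0965)^t    t·PV
  1     5,750.00     5,243.9580     5,243.9580
  2     5,750.00     4,782.4515     9,564.9030
  3     5,750.00     4,361.5609    13,084.6826
  4    55,750.00    38,566.5089   154,266.0356
  Σ                 52,954.4793   182,159.5792
P = 52,954.4793; Macaulay duration = 182,159.5792 / 52,954.4793 = 3.43993 years.
Modified duration = D_Mac / (1 + y) = 3.43993 / 1.0965 = 3.13719 years.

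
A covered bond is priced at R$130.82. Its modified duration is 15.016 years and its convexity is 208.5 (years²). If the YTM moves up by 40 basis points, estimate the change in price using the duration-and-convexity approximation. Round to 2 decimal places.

-R$7.64

Duration effect: -D_mod·Δy = -15.016 × (+0.004) = -0.060064
Convexity effect: ½·C·(Δy)² = 0.5 × 208.5 × (0.004)² = +0.0016680
ΔP/P ≈ -0.060064 + 0.0016680 = -0.058396
ΔP ≈ 130.82 × (-0.058396) = -7.63936472.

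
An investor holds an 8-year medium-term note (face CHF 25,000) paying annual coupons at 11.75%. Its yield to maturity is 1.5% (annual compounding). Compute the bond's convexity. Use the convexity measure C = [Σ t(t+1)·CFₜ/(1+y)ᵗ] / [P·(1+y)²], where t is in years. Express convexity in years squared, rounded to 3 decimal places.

With y = 0.015:
  t   CF        PV=CF/(1+0.015)^t    t·PV        t(t+1)·PV
  1     2,937.50     2,894.0887     2,894.0887       5,788.1773
  2     2,937.50     2,851.3189     5,702.6378      17,107.9133
  3     2,937.50     2,809.1812     8,427.5435      33,710.1740
  4     2,937.50     2,767.6662    11,070.6647      55,353.3235
  5     2,937.50     2,726.7647    13,633.8235      81,802.9412
  6     2,937.50     2,686.4677    16,118.8061     112,831.6430
  7     2,937.50     2,646.7662    18,527.3634     148,218.9071
  8    27,937.50    24,800.4295   198,403.4362   1,785,630.9255
  Σ                 44,182.6830   274,778.3639   2,240,444.0050
P = 44,182.6830.
Convexity = Σ t(t+1)·PV / [P·(1+y)²] = 2,240,444.0050 / (44,182.6830 × 1.030225) = 49.22094.

49.221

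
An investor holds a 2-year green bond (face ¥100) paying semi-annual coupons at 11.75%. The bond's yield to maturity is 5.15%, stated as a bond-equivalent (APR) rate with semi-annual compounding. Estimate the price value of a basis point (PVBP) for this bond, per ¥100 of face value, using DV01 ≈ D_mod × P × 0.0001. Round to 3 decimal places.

Periodic yield y = 0.02575.
  t   CF        PV=CF/(1+0.02575)^t    t·PV
  1        5.875         5.7275         5.7275
  2        5.875         5.5837        11.1675
  3        5.875         5.4436        16.3307
  4      105.875        95.6373       382.5492
  Σ                    112.3921       415.7749
P = 112.3921; D_Mac = 3.69932 half-year periods = 1.84966 yrs; D_mod = 1.80323 yrs.
DV01 ≈ 1.80323 × 112.3921 × 0.0001 = 0.020267.

¥0.020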